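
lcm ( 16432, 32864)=32864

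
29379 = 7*4197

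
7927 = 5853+2074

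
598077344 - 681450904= - 83373560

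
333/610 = 333/610=0.55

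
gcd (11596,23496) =4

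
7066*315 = 2225790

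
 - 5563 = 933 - 6496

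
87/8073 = 29/2691 = 0.01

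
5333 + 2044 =7377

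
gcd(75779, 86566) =1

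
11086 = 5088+5998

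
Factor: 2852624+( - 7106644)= - 4254020 = - 2^2*5^1*212701^1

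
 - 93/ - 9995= 93/9995 = 0.01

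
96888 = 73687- - 23201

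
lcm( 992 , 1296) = 80352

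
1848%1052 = 796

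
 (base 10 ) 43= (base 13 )34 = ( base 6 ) 111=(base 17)29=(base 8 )53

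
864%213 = 12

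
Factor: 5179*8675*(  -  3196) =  - 2^2*5^2*17^1 *47^1 * 347^1*5179^1 = -143589328700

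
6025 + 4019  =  10044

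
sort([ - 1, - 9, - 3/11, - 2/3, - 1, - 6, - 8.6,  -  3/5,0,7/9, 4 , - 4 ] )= [ - 9, - 8.6, -6, - 4,- 1,- 1,  -  2/3,-3/5, -3/11,0,  7/9, 4 ] 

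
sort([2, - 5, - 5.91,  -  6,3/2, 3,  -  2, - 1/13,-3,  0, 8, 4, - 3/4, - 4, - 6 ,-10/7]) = [ - 6,  -  6,-5.91,  -  5, - 4, - 3,-2,-10/7 , - 3/4,  -  1/13,0,3/2,2, 3, 4, 8] 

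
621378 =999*622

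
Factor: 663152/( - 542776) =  - 2^1*7^1 * 13^( -1)*17^( - 1)*31^1 * 191^1*307^(  -  1 ) = -  82894/67847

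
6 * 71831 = 430986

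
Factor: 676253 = 676253^1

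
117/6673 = 117/6673=0.02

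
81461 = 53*1537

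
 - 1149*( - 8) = 9192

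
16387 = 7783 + 8604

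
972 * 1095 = 1064340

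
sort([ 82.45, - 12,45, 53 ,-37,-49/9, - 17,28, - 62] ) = [ - 62 , - 37 , - 17, - 12, -49/9, 28, 45,53,82.45] 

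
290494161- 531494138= - 240999977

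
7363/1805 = 4  +  143/1805=   4.08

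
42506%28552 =13954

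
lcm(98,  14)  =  98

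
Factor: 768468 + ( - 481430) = 2^1*143519^1 = 287038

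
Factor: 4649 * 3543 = 16471407 = 3^1*1181^1*4649^1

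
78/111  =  26/37 = 0.70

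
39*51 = 1989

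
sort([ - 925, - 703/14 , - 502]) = [ - 925, - 502,-703/14 ] 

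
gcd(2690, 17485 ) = 1345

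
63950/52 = 31975/26 = 1229.81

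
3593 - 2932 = 661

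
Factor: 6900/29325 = 4/17 = 2^2*17^( - 1)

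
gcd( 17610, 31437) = 3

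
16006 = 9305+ 6701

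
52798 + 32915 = 85713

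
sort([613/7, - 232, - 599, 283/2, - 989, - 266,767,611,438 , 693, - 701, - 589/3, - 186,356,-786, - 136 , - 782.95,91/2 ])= [  -  989,- 786, - 782.95, - 701, - 599, -266 , - 232, - 589/3, - 186, - 136,91/2 , 613/7,283/2,356, 438,611, 693,767] 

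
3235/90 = 35 + 17/18 = 35.94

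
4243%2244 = 1999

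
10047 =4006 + 6041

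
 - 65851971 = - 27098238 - 38753733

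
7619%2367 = 518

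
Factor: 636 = 2^2*3^1*53^1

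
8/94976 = 1/11872=0.00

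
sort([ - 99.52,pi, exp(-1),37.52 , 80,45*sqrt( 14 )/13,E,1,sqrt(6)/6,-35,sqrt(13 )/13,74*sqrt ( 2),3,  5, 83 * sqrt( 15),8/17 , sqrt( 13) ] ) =[ - 99.52, - 35,sqrt ( 13)/13,exp( - 1), sqrt( 6)/6, 8/17,  1,E, 3,pi,sqrt (13 ),5,45*sqrt(14 ) /13, 37.52 , 80  ,  74 * sqrt(2),83*sqrt( 15)]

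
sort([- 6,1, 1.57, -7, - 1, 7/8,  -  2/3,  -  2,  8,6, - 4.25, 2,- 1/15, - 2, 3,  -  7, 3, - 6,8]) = [ - 7,-7,-6, - 6,- 4.25,-2, - 2,  -  1, - 2/3,  -  1/15, 7/8, 1,1.57,2, 3, 3, 6 , 8 , 8]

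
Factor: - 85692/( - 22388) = 3^1*29^ ( - 1) * 37^1 = 111/29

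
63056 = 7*9008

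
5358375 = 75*71445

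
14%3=2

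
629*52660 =33123140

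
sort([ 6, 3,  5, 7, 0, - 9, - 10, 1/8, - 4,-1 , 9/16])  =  [-10, - 9, - 4, - 1, 0, 1/8, 9/16,3,5, 6,7 ] 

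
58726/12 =29363/6= 4893.83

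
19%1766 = 19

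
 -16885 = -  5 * 3377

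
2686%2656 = 30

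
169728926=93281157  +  76447769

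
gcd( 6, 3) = 3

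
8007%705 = 252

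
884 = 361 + 523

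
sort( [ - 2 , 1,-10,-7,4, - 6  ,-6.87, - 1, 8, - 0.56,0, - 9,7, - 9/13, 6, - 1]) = [ - 10, - 9,-7, - 6.87,  -  6,-2,  -  1,-1,  -  9/13,- 0.56, 0,1,4,6,7,8 ] 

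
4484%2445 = 2039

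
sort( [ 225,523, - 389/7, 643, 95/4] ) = [ - 389/7, 95/4, 225,523, 643]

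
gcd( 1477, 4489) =1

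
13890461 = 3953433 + 9937028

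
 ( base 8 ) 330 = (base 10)216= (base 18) C0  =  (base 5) 1331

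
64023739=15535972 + 48487767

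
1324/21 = 1324/21 = 63.05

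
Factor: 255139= 23^1*11093^1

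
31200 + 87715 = 118915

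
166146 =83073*2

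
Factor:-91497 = -3^1*7^1 * 4357^1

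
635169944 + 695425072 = 1330595016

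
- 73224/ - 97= 73224/97= 754.89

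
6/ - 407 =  -6/407 = - 0.01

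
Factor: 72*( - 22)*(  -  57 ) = 90288=2^4*3^3*11^1*19^1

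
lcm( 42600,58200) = 4132200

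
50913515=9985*5099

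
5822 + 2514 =8336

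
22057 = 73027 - 50970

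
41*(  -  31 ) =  - 1271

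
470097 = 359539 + 110558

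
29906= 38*787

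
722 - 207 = 515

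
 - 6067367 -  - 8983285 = 2915918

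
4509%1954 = 601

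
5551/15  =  5551/15 = 370.07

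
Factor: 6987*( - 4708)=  - 32894796= - 2^2 * 3^1*11^1*17^1*107^1*137^1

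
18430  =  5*3686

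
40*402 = 16080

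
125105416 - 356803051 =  - 231697635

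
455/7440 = 91/1488 = 0.06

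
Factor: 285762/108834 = 11^(-1) * 17^(-1)*491^1 =491/187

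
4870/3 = 1623 + 1/3 = 1623.33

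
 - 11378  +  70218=58840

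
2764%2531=233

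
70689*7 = 494823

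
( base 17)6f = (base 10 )117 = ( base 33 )3i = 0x75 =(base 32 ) 3L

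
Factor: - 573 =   -  3^1*191^1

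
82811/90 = 920 + 11/90  =  920.12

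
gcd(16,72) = 8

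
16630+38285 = 54915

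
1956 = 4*489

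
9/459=1/51=0.02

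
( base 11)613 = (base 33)ME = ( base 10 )740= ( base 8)1344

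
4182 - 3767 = 415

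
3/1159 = 3/1159 = 0.00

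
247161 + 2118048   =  2365209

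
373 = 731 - 358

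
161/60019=161/60019= 0.00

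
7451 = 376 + 7075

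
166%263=166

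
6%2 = 0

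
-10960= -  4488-6472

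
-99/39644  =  -1+3595/3604 = -0.00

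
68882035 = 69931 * 985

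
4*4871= 19484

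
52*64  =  3328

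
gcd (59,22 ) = 1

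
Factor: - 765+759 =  - 6 = - 2^1*3^1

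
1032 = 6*172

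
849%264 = 57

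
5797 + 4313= 10110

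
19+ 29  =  48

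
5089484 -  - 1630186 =6719670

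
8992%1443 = 334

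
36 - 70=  - 34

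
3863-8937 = -5074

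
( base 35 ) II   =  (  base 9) 800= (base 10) 648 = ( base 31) KS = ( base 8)1210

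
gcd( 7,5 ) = 1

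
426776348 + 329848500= 756624848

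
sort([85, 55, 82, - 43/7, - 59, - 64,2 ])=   [ - 64, - 59, - 43/7, 2, 55,82,85 ] 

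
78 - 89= - 11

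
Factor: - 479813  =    -  479813^1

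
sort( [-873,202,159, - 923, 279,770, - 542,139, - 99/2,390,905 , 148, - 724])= [-923, - 873,-724, - 542, - 99/2,139, 148, 159,202,279,390 , 770,905]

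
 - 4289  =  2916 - 7205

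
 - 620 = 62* (-10 )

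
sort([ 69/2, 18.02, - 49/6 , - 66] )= [ - 66,  -  49/6 , 18.02, 69/2] 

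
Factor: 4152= 2^3 * 3^1*173^1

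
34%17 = 0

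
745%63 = 52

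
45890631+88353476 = 134244107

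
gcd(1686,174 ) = 6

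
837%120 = 117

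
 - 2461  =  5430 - 7891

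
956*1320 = 1261920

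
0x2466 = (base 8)22146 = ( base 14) 3578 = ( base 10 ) 9318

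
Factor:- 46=-2^1*23^1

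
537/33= 16 + 3/11   =  16.27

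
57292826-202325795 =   -  145032969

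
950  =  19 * 50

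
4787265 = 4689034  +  98231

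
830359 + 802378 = 1632737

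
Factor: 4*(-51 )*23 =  - 2^2* 3^1 * 17^1*23^1 = - 4692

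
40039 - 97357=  -57318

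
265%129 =7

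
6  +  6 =12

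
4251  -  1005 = 3246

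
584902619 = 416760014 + 168142605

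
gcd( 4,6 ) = 2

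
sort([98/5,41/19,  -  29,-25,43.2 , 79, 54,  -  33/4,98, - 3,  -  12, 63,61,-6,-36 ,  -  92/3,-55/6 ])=[ - 36,-92/3,- 29,-25, - 12, - 55/6,-33/4,  -  6,-3,41/19,98/5,43.2,54, 61,63, 79, 98]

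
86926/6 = 14487 + 2/3 = 14487.67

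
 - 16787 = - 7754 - 9033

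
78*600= 46800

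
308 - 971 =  - 663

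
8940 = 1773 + 7167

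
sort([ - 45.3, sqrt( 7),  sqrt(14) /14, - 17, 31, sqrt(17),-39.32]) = [- 45.3, - 39.32,-17,sqrt(14 ) /14,  sqrt( 7 ), sqrt(  17), 31 ] 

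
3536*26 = 91936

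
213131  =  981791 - 768660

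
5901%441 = 168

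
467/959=467/959 = 0.49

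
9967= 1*9967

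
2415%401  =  9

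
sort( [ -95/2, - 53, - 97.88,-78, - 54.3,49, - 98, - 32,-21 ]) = [ - 98, - 97.88, - 78,- 54.3, - 53 , -95/2,  -  32, -21, 49] 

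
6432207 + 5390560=11822767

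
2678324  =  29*92356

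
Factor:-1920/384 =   -  5^1 = -5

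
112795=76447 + 36348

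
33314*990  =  32980860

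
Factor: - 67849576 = -2^3*31^1 * 47^1*5821^1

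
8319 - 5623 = 2696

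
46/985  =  46/985= 0.05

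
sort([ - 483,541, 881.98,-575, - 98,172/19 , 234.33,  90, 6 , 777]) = [ - 575, - 483,-98, 6,172/19,90, 234.33, 541, 777, 881.98 ]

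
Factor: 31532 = 2^2*7883^1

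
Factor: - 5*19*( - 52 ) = 2^2*5^1*13^1*19^1 = 4940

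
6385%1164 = 565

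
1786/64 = 893/32 = 27.91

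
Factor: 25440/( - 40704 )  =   - 5/8 =- 2^( - 3)*5^1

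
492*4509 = 2218428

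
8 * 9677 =77416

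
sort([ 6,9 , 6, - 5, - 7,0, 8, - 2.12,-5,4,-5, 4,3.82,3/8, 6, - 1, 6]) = [ - 7, - 5, - 5, - 5, - 2.12, - 1, 0,3/8, 3.82,4,4, 6,6, 6, 6, 8, 9] 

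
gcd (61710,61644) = 66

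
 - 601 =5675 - 6276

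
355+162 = 517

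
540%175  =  15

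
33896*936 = 31726656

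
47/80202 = 47/80202 = 0.00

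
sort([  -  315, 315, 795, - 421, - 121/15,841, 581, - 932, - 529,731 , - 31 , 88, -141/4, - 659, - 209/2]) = [ - 932, - 659, - 529, - 421, - 315, - 209/2, - 141/4,-31, - 121/15,88,315,581,731, 795,841]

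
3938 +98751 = 102689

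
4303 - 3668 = 635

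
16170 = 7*2310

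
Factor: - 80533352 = - 2^3*17^1*592157^1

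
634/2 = 317 = 317.00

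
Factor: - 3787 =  - 7^1*541^1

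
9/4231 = 9/4231 = 0.00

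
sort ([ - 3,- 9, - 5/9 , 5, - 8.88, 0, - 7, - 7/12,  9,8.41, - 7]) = [ - 9, - 8.88, - 7, - 7  , -3, -7/12,- 5/9,0,5, 8.41, 9 ]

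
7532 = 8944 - 1412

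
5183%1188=431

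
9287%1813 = 222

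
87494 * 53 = 4637182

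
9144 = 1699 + 7445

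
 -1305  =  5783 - 7088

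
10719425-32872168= - 22152743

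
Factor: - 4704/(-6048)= 7/9 = 3^( - 2 )*7^1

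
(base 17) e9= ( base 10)247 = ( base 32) 7n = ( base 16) f7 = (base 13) 160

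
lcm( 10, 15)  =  30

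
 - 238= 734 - 972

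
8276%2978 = 2320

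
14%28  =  14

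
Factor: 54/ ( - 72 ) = - 2^(  -  2 )*3^1 = - 3/4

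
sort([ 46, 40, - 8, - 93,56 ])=[ - 93, - 8, 40,46,56] 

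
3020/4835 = 604/967 = 0.62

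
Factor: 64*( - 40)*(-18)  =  46080=2^10*3^2*5^1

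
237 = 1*237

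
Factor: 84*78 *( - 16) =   -  104832 = -  2^7 * 3^2*7^1*13^1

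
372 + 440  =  812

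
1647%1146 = 501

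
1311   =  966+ 345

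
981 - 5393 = - 4412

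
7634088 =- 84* ( - 90882 )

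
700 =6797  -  6097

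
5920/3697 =1 + 2223/3697 = 1.60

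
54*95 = 5130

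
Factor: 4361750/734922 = 2180875/367461 = 3^(  -  2)*5^3*73^1  *  239^1*40829^( - 1)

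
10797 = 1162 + 9635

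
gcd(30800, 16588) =44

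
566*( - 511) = -289226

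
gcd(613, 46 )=1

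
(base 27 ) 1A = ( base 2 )100101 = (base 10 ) 37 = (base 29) 18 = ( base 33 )14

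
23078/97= 237 + 89/97 =237.92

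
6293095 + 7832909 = 14126004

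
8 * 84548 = 676384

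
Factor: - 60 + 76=2^4 = 16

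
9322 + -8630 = 692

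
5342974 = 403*13258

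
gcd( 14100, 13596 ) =12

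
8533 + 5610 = 14143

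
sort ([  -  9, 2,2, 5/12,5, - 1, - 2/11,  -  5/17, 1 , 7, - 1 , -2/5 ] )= [  -  9, - 1, - 1,-2/5, -5/17,  -  2/11,5/12, 1,2, 2, 5, 7]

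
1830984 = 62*29532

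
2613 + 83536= 86149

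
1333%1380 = 1333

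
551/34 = 551/34=16.21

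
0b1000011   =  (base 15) 47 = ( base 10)67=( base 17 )3G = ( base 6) 151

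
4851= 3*1617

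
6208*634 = 3935872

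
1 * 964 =964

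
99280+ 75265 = 174545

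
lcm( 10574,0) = 0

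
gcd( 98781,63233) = 1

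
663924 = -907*(-732 )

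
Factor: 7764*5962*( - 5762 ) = -2^4*3^1*11^1*43^1* 67^1*271^1*647^1 = -266717033616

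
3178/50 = 1589/25= 63.56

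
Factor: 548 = 2^2*137^1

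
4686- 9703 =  - 5017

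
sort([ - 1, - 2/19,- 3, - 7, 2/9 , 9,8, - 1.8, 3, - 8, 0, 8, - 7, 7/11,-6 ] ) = [ - 8, - 7, -7, - 6, - 3, - 1.8, - 1, - 2/19, 0,2/9,7/11,3, 8, 8, 9 ] 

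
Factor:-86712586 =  - 2^1*107^1*405199^1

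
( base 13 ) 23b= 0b110000100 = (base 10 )388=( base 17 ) 15e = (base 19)118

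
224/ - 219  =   - 2 + 214/219 =-1.02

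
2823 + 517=3340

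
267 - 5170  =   - 4903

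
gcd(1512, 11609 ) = 1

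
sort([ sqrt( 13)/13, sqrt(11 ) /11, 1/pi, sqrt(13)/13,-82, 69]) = [ - 82, sqrt(13)/13,  sqrt(13 ) /13, sqrt(  11 )/11,  1/pi,69 ] 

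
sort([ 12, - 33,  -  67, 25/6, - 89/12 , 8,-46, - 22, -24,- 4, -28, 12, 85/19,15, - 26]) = [ - 67, -46, - 33, - 28, - 26,-24 , - 22, - 89/12,-4, 25/6,85/19,8, 12, 12,  15 ] 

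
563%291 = 272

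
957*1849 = 1769493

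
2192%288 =176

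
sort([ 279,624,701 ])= [ 279 , 624,  701 ] 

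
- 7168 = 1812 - 8980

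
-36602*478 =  - 17495756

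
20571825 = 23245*885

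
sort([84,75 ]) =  [ 75,84 ]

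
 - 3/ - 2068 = 3/2068 = 0.00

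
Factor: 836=2^2*11^1*19^1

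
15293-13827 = 1466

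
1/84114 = 1/84114 =0.00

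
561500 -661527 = -100027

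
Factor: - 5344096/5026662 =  - 2^4*3^ (- 2 )*17^( - 1)*23^1 * 53^1*137^1 *16427^( - 1)  =  - 2672048/2513331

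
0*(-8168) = 0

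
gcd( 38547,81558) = 9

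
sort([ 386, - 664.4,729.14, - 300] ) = [ - 664.4 ,-300,386,729.14]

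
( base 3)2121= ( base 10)70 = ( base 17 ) 42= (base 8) 106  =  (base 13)55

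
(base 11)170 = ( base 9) 240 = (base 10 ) 198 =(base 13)123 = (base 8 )306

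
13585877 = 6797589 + 6788288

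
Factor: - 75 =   -  3^1 * 5^2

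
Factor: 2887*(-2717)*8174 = -64116684346=-2^1 *11^1*13^1*19^1*61^1*67^1*2887^1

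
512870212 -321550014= 191320198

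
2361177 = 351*6727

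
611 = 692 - 81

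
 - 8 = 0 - 8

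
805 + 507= 1312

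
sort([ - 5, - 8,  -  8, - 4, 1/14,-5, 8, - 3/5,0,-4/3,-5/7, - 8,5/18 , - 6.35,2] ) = [ - 8 ,-8,-8,  -  6.35, - 5,-5, - 4, - 4/3,- 5/7, - 3/5, 0  ,  1/14,5/18, 2, 8]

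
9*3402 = 30618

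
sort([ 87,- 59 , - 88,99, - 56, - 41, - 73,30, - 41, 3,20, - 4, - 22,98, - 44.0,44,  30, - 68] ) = [ - 88  , - 73, - 68, - 59, - 56, - 44.0, -41,  -  41, - 22, - 4, 3,20,30, 30,44,87, 98,99]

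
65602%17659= 12625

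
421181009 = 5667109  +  415513900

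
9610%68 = 22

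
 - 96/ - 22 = 48/11 = 4.36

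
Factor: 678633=3^1*47^1*4813^1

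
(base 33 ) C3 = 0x18F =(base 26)f9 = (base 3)112210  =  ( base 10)399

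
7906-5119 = 2787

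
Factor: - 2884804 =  - 2^2*13^1*29^1* 1913^1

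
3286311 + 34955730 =38242041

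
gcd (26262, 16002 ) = 18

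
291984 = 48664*6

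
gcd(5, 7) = 1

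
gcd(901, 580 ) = 1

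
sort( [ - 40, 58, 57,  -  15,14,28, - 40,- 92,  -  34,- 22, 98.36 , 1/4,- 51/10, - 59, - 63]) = [-92, - 63,-59,-40,  -  40,  -  34, - 22, - 15, -51/10,1/4, 14, 28, 57,  58, 98.36]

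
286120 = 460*622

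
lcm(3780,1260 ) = 3780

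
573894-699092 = -125198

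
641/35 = 18 + 11/35 = 18.31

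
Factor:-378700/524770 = -70/97 = - 2^1* 5^1* 7^1 * 97^ ( - 1)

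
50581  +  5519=56100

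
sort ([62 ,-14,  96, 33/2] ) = [ - 14 , 33/2, 62,96]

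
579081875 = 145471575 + 433610300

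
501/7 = 71 + 4/7=71.57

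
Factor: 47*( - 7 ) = -329 = - 7^1*47^1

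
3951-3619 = 332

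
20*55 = 1100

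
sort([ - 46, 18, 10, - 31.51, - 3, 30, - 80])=[-80, -46,-31.51, - 3,10,18,30 ] 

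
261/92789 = 261/92789 = 0.00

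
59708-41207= 18501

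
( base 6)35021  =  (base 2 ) 1001101110101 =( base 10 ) 4981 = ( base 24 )8fd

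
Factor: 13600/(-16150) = -16/19 = -2^4*19^( - 1)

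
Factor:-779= - 19^1*41^1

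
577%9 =1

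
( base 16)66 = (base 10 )102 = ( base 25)42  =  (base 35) 2w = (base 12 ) 86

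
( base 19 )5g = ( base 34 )39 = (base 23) 4j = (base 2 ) 1101111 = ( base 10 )111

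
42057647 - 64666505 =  - 22608858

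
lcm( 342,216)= 4104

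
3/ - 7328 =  - 1 + 7325/7328 = - 0.00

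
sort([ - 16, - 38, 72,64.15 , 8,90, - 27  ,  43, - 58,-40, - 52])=[ - 58,  -  52, - 40, - 38, - 27, - 16, 8, 43, 64.15, 72,  90]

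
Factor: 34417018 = 2^1*19^2*73^1*653^1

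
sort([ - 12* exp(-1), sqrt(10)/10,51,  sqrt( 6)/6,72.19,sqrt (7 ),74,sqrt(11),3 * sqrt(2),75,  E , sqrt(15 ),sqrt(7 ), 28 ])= [-12 *exp(-1),sqrt( 10)/10,sqrt(6 )/6,  sqrt ( 7),sqrt( 7 ),  E,sqrt( 11 ),sqrt( 15 ),  3*sqrt( 2),28,51,72.19, 74,75]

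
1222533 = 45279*27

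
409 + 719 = 1128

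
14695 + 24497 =39192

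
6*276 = 1656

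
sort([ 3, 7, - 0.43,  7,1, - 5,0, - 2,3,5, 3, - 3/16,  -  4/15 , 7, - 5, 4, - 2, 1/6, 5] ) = [ - 5, - 5, - 2 ,-2,  -  0.43,- 4/15,-3/16 , 0, 1/6, 1 , 3,3, 3 , 4,5,5, 7, 7,  7]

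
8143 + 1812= 9955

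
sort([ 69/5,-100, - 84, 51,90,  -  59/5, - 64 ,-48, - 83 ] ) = [ - 100, - 84, - 83, - 64, - 48, - 59/5,69/5,51, 90]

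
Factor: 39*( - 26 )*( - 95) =2^1*3^1*5^1*13^2*19^1 = 96330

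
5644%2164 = 1316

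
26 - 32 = -6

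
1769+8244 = 10013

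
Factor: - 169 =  - 13^2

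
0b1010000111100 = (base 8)12074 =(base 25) 875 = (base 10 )5180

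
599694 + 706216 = 1305910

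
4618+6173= 10791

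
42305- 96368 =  - 54063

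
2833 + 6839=9672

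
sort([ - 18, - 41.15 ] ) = [ - 41.15,-18]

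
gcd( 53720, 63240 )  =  680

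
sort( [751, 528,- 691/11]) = [ -691/11,528,751 ] 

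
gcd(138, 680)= 2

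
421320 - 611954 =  - 190634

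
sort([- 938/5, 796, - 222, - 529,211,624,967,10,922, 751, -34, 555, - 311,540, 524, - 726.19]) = [ - 726.19,-529, - 311 ,-222, - 938/5, - 34,10, 211,524, 540, 555,624, 751,796,922,967] 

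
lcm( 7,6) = 42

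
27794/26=1069 = 1069.00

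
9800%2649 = 1853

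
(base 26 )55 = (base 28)4N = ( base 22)63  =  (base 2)10000111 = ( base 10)135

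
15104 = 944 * 16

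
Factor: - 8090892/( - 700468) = 2022723/175117   =  3^2*17^( - 1)*379^1*593^1* 10301^(  -  1)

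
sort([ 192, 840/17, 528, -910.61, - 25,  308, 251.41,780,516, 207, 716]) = [ - 910.61 ,  -  25,840/17, 192, 207, 251.41, 308,516,528,716,  780] 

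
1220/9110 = 122/911 =0.13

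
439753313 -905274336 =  - 465521023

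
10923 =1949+8974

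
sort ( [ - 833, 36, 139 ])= [-833,36,139 ] 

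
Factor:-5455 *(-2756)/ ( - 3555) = -3006796/711 = - 2^2*3^ ( - 2) * 13^1*53^1 * 79^( - 1)*1091^1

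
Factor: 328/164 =2^1 = 2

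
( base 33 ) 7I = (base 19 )D2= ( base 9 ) 306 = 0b11111001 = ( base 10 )249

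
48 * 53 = 2544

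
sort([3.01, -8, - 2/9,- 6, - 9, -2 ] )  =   [ - 9, - 8,  -  6, - 2,-2/9 , 3.01 ] 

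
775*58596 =45411900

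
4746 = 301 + 4445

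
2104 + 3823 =5927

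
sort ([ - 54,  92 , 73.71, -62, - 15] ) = [  -  62,-54 , - 15,  73.71, 92]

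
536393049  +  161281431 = 697674480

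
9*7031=63279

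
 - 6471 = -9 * 719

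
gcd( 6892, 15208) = 4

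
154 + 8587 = 8741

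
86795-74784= 12011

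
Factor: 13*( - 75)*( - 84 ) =2^2 *3^2*5^2  *7^1 * 13^1 =81900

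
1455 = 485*3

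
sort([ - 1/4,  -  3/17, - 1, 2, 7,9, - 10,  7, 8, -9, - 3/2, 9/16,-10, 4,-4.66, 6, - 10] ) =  [-10, -10, - 10, - 9, - 4.66,-3/2,  -  1, - 1/4, - 3/17,9/16, 2,  4,  6, 7, 7,  8, 9 ] 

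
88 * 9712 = 854656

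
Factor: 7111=13^1*547^1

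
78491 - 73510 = 4981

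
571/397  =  1+174/397 =1.44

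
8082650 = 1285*6290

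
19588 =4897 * 4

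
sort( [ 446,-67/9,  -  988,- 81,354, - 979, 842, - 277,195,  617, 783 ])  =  [ - 988 , - 979,  -  277, - 81, - 67/9,195,354, 446,  617 , 783,  842 ]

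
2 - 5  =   - 3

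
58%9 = 4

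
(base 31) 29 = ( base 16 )47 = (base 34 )23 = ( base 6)155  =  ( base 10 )71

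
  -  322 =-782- - 460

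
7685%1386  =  755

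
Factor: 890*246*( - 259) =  - 2^2*3^1*5^1*7^1*37^1 *41^1*89^1 = - 56705460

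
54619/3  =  54619/3 = 18206.33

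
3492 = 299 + 3193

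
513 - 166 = 347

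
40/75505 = 8/15101=0.00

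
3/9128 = 3/9128 = 0.00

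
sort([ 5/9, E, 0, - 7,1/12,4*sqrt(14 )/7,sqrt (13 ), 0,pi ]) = [ - 7,0,0 , 1/12,5/9,4*sqrt( 14 ) /7, E,pi,sqrt(13 ) ]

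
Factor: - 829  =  -829^1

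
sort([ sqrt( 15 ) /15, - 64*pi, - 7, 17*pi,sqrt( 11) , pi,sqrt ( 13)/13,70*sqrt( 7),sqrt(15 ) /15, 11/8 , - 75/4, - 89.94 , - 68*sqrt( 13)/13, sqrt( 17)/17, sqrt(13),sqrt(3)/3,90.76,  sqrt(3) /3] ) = [-64*pi,-89.94, - 68*sqrt( 13 ) /13 , - 75/4 , - 7, sqrt( 17)/17,sqrt(15 )/15,sqrt( 15)/15,sqrt(13)/13, sqrt( 3) /3 , sqrt( 3 ) /3, 11/8,pi, sqrt(11 ), sqrt( 13 ), 17*pi , 90.76 , 70*sqrt (7)]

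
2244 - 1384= 860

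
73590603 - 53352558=20238045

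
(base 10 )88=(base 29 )31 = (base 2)1011000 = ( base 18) 4g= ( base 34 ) 2K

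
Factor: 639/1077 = 213/359 = 3^1*71^1*359^( - 1 )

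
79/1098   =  79/1098 = 0.07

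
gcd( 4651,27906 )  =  4651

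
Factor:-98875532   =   - 2^2*7^2 * 641^1 * 787^1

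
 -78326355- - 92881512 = 14555157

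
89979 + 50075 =140054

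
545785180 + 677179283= 1222964463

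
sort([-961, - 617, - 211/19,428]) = [- 961,-617, - 211/19, 428]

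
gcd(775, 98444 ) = 1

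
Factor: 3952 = 2^4*13^1 * 19^1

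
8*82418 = 659344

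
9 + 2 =11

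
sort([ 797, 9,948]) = [ 9, 797, 948]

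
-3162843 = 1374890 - 4537733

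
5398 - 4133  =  1265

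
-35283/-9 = 11761/3 = 3920.33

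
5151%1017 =66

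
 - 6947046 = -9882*703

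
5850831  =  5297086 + 553745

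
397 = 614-217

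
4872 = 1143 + 3729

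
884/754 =34/29 = 1.17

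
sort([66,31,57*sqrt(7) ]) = [31,66,57*sqrt( 7 )]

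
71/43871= 71/43871 = 0.00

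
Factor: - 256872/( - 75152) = 417/122 = 2^(-1 ) *3^1 * 61^(-1)*139^1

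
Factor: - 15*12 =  - 180 = - 2^2*3^2*5^1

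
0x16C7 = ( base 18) hhh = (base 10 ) 5831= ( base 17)1330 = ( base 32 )5M7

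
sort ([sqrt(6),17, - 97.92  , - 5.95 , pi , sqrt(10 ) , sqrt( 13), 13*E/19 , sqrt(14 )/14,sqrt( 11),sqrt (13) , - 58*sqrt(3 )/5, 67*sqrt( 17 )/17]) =[ - 97.92, -58*sqrt(3) /5, - 5.95, sqrt( 14 )/14,13*E/19,  sqrt(6),  pi, sqrt( 10), sqrt( 11 ),sqrt(13),sqrt(13 ), 67*sqrt(17 )/17, 17 ]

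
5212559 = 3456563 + 1755996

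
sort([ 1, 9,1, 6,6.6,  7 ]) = [1, 1,6,6.6, 7  ,  9] 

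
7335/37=198 + 9/37 = 198.24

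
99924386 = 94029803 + 5894583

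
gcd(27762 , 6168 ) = 6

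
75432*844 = 63664608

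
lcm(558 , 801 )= 49662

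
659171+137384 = 796555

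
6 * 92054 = 552324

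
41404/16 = 2587 + 3/4 = 2587.75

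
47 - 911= - 864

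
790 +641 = 1431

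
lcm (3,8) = 24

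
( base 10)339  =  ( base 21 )g3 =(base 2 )101010011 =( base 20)GJ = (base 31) at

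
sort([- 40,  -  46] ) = [- 46, - 40]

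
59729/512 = 116+337/512 = 116.66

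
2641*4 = 10564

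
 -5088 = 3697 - 8785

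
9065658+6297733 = 15363391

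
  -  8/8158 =-4/4079 = -0.00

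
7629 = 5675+1954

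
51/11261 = 51/11261 = 0.00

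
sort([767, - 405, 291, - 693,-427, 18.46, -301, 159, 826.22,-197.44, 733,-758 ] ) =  [ - 758 , - 693, - 427,-405, - 301, -197.44, 18.46,  159, 291, 733  ,  767,826.22 ] 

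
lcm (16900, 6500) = 84500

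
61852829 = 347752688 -285899859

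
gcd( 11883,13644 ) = 3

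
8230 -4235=3995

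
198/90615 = 66/30205 = 0.00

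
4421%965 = 561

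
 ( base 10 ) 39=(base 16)27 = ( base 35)14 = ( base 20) 1J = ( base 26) 1D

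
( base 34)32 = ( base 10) 104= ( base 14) 76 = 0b1101000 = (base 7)206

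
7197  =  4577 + 2620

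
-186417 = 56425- 242842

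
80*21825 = 1746000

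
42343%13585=1588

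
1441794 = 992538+449256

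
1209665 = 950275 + 259390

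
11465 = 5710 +5755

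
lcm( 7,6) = 42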